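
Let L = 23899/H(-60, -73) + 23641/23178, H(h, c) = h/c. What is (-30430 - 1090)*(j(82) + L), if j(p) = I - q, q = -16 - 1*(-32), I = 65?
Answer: -3546571421352/3863 ≈ -9.1809e+8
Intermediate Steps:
q = 16 (q = -16 + 32 = 16)
L = 2246576837/77260 (L = 23899/((-60/(-73))) + 23641/23178 = 23899/((-60*(-1/73))) + 23641*(1/23178) = 23899/(60/73) + 23641/23178 = 23899*(73/60) + 23641/23178 = 1744627/60 + 23641/23178 = 2246576837/77260 ≈ 29078.)
j(p) = 49 (j(p) = 65 - 1*16 = 65 - 16 = 49)
(-30430 - 1090)*(j(82) + L) = (-30430 - 1090)*(49 + 2246576837/77260) = -31520*2250362577/77260 = -3546571421352/3863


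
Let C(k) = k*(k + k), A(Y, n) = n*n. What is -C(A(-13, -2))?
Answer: -32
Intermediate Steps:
A(Y, n) = n**2
C(k) = 2*k**2 (C(k) = k*(2*k) = 2*k**2)
-C(A(-13, -2)) = -2*((-2)**2)**2 = -2*4**2 = -2*16 = -1*32 = -32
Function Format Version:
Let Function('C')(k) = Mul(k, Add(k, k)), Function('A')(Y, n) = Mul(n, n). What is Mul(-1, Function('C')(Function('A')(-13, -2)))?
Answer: -32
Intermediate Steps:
Function('A')(Y, n) = Pow(n, 2)
Function('C')(k) = Mul(2, Pow(k, 2)) (Function('C')(k) = Mul(k, Mul(2, k)) = Mul(2, Pow(k, 2)))
Mul(-1, Function('C')(Function('A')(-13, -2))) = Mul(-1, Mul(2, Pow(Pow(-2, 2), 2))) = Mul(-1, Mul(2, Pow(4, 2))) = Mul(-1, Mul(2, 16)) = Mul(-1, 32) = -32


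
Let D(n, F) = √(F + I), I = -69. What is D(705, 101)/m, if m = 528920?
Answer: √2/132230 ≈ 1.0695e-5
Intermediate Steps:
D(n, F) = √(-69 + F) (D(n, F) = √(F - 69) = √(-69 + F))
D(705, 101)/m = √(-69 + 101)/528920 = √32*(1/528920) = (4*√2)*(1/528920) = √2/132230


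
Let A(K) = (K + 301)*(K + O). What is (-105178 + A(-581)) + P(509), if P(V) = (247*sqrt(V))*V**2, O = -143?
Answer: 97542 + 63993007*sqrt(509) ≈ 1.4438e+9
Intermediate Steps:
P(V) = 247*V**(5/2)
A(K) = (-143 + K)*(301 + K) (A(K) = (K + 301)*(K - 143) = (301 + K)*(-143 + K) = (-143 + K)*(301 + K))
(-105178 + A(-581)) + P(509) = (-105178 + (-43043 + (-581)**2 + 158*(-581))) + 247*509**(5/2) = (-105178 + (-43043 + 337561 - 91798)) + 247*(259081*sqrt(509)) = (-105178 + 202720) + 63993007*sqrt(509) = 97542 + 63993007*sqrt(509)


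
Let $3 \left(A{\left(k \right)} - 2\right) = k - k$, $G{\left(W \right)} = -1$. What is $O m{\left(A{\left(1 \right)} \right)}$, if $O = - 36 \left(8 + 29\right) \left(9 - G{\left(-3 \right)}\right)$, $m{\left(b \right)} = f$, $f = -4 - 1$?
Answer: $66600$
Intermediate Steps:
$A{\left(k \right)} = 2$ ($A{\left(k \right)} = 2 + \frac{k - k}{3} = 2 + \frac{1}{3} \cdot 0 = 2 + 0 = 2$)
$f = -5$
$m{\left(b \right)} = -5$
$O = -13320$ ($O = - 36 \left(8 + 29\right) \left(9 - -1\right) = \left(-36\right) 37 \left(9 + 1\right) = \left(-1332\right) 10 = -13320$)
$O m{\left(A{\left(1 \right)} \right)} = \left(-13320\right) \left(-5\right) = 66600$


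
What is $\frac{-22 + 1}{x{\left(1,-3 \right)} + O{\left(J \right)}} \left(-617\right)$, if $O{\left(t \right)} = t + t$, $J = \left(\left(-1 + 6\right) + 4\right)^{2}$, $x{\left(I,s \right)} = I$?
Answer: $\frac{12957}{163} \approx 79.491$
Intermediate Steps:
$J = 81$ ($J = \left(5 + 4\right)^{2} = 9^{2} = 81$)
$O{\left(t \right)} = 2 t$
$\frac{-22 + 1}{x{\left(1,-3 \right)} + O{\left(J \right)}} \left(-617\right) = \frac{-22 + 1}{1 + 2 \cdot 81} \left(-617\right) = - \frac{21}{1 + 162} \left(-617\right) = - \frac{21}{163} \left(-617\right) = \left(-21\right) \frac{1}{163} \left(-617\right) = \left(- \frac{21}{163}\right) \left(-617\right) = \frac{12957}{163}$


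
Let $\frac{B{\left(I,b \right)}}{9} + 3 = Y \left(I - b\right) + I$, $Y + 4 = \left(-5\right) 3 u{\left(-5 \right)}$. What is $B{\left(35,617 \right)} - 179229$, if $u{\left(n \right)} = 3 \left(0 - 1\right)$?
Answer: $-393699$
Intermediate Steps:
$u{\left(n \right)} = -3$ ($u{\left(n \right)} = 3 \left(-1\right) = -3$)
$Y = 41$ ($Y = -4 + \left(-5\right) 3 \left(-3\right) = -4 - -45 = -4 + 45 = 41$)
$B{\left(I,b \right)} = -27 - 369 b + 378 I$ ($B{\left(I,b \right)} = -27 + 9 \left(41 \left(I - b\right) + I\right) = -27 + 9 \left(\left(- 41 b + 41 I\right) + I\right) = -27 + 9 \left(- 41 b + 42 I\right) = -27 + \left(- 369 b + 378 I\right) = -27 - 369 b + 378 I$)
$B{\left(35,617 \right)} - 179229 = \left(-27 - 227673 + 378 \cdot 35\right) - 179229 = \left(-27 - 227673 + 13230\right) - 179229 = -214470 - 179229 = -393699$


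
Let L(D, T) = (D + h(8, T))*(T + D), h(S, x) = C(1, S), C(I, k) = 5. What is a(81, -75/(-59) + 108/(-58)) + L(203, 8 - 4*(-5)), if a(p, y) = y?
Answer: 82209117/1711 ≈ 48047.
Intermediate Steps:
h(S, x) = 5
L(D, T) = (5 + D)*(D + T) (L(D, T) = (D + 5)*(T + D) = (5 + D)*(D + T))
a(81, -75/(-59) + 108/(-58)) + L(203, 8 - 4*(-5)) = (-75/(-59) + 108/(-58)) + (203² + 5*203 + 5*(8 - 4*(-5)) + 203*(8 - 4*(-5))) = (-75*(-1/59) + 108*(-1/58)) + (41209 + 1015 + 5*(8 + 20) + 203*(8 + 20)) = (75/59 - 54/29) + (41209 + 1015 + 5*28 + 203*28) = -1011/1711 + (41209 + 1015 + 140 + 5684) = -1011/1711 + 48048 = 82209117/1711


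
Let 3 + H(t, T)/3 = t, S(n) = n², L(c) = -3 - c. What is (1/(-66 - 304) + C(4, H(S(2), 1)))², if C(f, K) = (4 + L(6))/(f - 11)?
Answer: 3396649/6708100 ≈ 0.50635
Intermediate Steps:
H(t, T) = -9 + 3*t
C(f, K) = -5/(-11 + f) (C(f, K) = (4 + (-3 - 1*6))/(f - 11) = (4 + (-3 - 6))/(-11 + f) = (4 - 9)/(-11 + f) = -5/(-11 + f))
(1/(-66 - 304) + C(4, H(S(2), 1)))² = (1/(-66 - 304) - 5/(-11 + 4))² = (1/(-370) - 5/(-7))² = (-1/370 - 5*(-⅐))² = (-1/370 + 5/7)² = (1843/2590)² = 3396649/6708100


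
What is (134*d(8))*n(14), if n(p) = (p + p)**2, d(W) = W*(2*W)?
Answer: 13447168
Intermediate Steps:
d(W) = 2*W**2
n(p) = 4*p**2 (n(p) = (2*p)**2 = 4*p**2)
(134*d(8))*n(14) = (134*(2*8**2))*(4*14**2) = (134*(2*64))*(4*196) = (134*128)*784 = 17152*784 = 13447168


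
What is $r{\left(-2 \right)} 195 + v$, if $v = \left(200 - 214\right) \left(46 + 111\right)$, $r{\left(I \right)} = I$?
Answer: $-2588$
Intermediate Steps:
$v = -2198$ ($v = \left(-14\right) 157 = -2198$)
$r{\left(-2 \right)} 195 + v = \left(-2\right) 195 - 2198 = -390 - 2198 = -2588$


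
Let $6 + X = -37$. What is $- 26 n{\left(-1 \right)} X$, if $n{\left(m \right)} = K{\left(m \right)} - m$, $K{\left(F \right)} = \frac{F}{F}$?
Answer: $2236$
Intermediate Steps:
$X = -43$ ($X = -6 - 37 = -43$)
$K{\left(F \right)} = 1$
$n{\left(m \right)} = 1 - m$
$- 26 n{\left(-1 \right)} X = - 26 \left(1 - -1\right) \left(-43\right) = - 26 \left(1 + 1\right) \left(-43\right) = \left(-26\right) 2 \left(-43\right) = \left(-52\right) \left(-43\right) = 2236$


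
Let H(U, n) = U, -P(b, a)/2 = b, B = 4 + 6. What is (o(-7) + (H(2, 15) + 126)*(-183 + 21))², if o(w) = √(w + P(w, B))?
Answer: (-20736 + √7)² ≈ 4.2987e+8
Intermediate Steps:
B = 10
P(b, a) = -2*b
o(w) = √(-w) (o(w) = √(w - 2*w) = √(-w))
(o(-7) + (H(2, 15) + 126)*(-183 + 21))² = (√(-1*(-7)) + (2 + 126)*(-183 + 21))² = (√7 + 128*(-162))² = (√7 - 20736)² = (-20736 + √7)²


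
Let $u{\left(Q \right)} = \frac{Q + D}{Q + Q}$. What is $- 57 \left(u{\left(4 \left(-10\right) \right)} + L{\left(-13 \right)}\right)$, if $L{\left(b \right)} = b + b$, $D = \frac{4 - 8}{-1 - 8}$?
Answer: $\frac{87229}{60} \approx 1453.8$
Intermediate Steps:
$D = \frac{4}{9}$ ($D = - \frac{4}{-9} = \left(-4\right) \left(- \frac{1}{9}\right) = \frac{4}{9} \approx 0.44444$)
$L{\left(b \right)} = 2 b$
$u{\left(Q \right)} = \frac{\frac{4}{9} + Q}{2 Q}$ ($u{\left(Q \right)} = \frac{Q + \frac{4}{9}}{Q + Q} = \frac{\frac{4}{9} + Q}{2 Q}$)
$- 57 \left(u{\left(4 \left(-10\right) \right)} + L{\left(-13 \right)}\right) = - 57 \left(\frac{4 + 9 \cdot 4 \left(-10\right)}{18 \cdot 4 \left(-10\right)} + 2 \left(-13\right)\right) = - 57 \left(\frac{4 + 9 \left(-40\right)}{18 \left(-40\right)} - 26\right) = - 57 \left(\frac{1}{18} \left(- \frac{1}{40}\right) \left(4 - 360\right) - 26\right) = - 57 \left(\frac{1}{18} \left(- \frac{1}{40}\right) \left(-356\right) - 26\right) = - 57 \left(\frac{89}{180} - 26\right) = \left(-57\right) \left(- \frac{4591}{180}\right) = \frac{87229}{60}$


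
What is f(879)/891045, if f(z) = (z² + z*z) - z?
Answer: 514801/297015 ≈ 1.7332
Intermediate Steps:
f(z) = -z + 2*z² (f(z) = (z² + z²) - z = 2*z² - z = -z + 2*z²)
f(879)/891045 = (879*(-1 + 2*879))/891045 = (879*(-1 + 1758))*(1/891045) = (879*1757)*(1/891045) = 1544403*(1/891045) = 514801/297015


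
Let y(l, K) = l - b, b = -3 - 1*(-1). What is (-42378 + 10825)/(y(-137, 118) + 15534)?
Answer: -31553/15399 ≈ -2.0490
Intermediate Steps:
b = -2 (b = -3 + 1 = -2)
y(l, K) = 2 + l (y(l, K) = l - 1*(-2) = l + 2 = 2 + l)
(-42378 + 10825)/(y(-137, 118) + 15534) = (-42378 + 10825)/((2 - 137) + 15534) = -31553/(-135 + 15534) = -31553/15399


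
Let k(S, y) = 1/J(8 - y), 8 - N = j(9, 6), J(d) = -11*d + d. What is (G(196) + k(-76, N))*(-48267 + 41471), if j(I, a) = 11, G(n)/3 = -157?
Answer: 176053778/55 ≈ 3.2010e+6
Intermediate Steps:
G(n) = -471 (G(n) = 3*(-157) = -471)
J(d) = -10*d
N = -3 (N = 8 - 1*11 = 8 - 11 = -3)
k(S, y) = 1/(-80 + 10*y) (k(S, y) = 1/(-10*(8 - y)) = 1/(-80 + 10*y))
(G(196) + k(-76, N))*(-48267 + 41471) = (-471 + 1/(10*(-8 - 3)))*(-48267 + 41471) = (-471 + (⅒)/(-11))*(-6796) = (-471 + (⅒)*(-1/11))*(-6796) = (-471 - 1/110)*(-6796) = -51811/110*(-6796) = 176053778/55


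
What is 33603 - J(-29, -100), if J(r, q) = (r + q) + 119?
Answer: 33613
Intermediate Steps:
J(r, q) = 119 + q + r (J(r, q) = (q + r) + 119 = 119 + q + r)
33603 - J(-29, -100) = 33603 - (119 - 100 - 29) = 33603 - 1*(-10) = 33603 + 10 = 33613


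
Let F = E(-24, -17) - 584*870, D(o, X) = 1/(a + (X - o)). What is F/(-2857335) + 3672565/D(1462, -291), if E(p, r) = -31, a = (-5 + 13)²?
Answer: -17723941240102364/2857335 ≈ -6.2030e+9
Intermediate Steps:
a = 64 (a = 8² = 64)
D(o, X) = 1/(64 + X - o) (D(o, X) = 1/(64 + (X - o)) = 1/(64 + X - o))
F = -508111 (F = -31 - 584*870 = -31 - 508080 = -508111)
F/(-2857335) + 3672565/D(1462, -291) = -508111/(-2857335) + 3672565/(1/(64 - 291 - 1*1462)) = -508111*(-1/2857335) + 3672565/(1/(64 - 291 - 1462)) = 508111/2857335 + 3672565/(1/(-1689)) = 508111/2857335 + 3672565/(-1/1689) = 508111/2857335 + 3672565*(-1689) = 508111/2857335 - 6202962285 = -17723941240102364/2857335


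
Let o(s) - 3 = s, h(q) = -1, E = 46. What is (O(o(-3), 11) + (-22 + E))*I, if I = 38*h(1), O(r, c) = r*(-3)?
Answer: -912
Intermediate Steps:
o(s) = 3 + s
O(r, c) = -3*r
I = -38 (I = 38*(-1) = -38)
(O(o(-3), 11) + (-22 + E))*I = (-3*(3 - 3) + (-22 + 46))*(-38) = (-3*0 + 24)*(-38) = (0 + 24)*(-38) = 24*(-38) = -912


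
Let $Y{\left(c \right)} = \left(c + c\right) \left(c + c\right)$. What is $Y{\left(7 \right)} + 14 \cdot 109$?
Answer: $1722$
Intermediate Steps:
$Y{\left(c \right)} = 4 c^{2}$ ($Y{\left(c \right)} = 2 c 2 c = 4 c^{2}$)
$Y{\left(7 \right)} + 14 \cdot 109 = 4 \cdot 7^{2} + 14 \cdot 109 = 4 \cdot 49 + 1526 = 196 + 1526 = 1722$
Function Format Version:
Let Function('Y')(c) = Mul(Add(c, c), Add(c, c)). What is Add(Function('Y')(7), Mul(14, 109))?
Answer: 1722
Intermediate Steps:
Function('Y')(c) = Mul(4, Pow(c, 2)) (Function('Y')(c) = Mul(Mul(2, c), Mul(2, c)) = Mul(4, Pow(c, 2)))
Add(Function('Y')(7), Mul(14, 109)) = Add(Mul(4, Pow(7, 2)), Mul(14, 109)) = Add(Mul(4, 49), 1526) = Add(196, 1526) = 1722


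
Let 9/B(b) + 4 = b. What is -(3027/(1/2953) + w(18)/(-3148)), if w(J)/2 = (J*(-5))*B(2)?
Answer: -14069562189/1574 ≈ -8.9387e+6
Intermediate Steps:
B(b) = 9/(-4 + b)
w(J) = 45*J (w(J) = 2*((J*(-5))*(9/(-4 + 2))) = 2*((-5*J)*(9/(-2))) = 2*((-5*J)*(9*(-1/2))) = 2*(-5*J*(-9/2)) = 2*(45*J/2) = 45*J)
-(3027/(1/2953) + w(18)/(-3148)) = -(3027/(1/2953) + (45*18)/(-3148)) = -(3027/(1/2953) + 810*(-1/3148)) = -(3027*2953 - 405/1574) = -(8938731 - 405/1574) = -1*14069562189/1574 = -14069562189/1574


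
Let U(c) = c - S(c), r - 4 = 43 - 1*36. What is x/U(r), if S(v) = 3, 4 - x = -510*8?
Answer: 1021/2 ≈ 510.50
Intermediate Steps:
x = 4084 (x = 4 - (-510)*8 = 4 - 1*(-4080) = 4 + 4080 = 4084)
r = 11 (r = 4 + (43 - 1*36) = 4 + (43 - 36) = 4 + 7 = 11)
U(c) = -3 + c (U(c) = c - 1*3 = c - 3 = -3 + c)
x/U(r) = 4084/(-3 + 11) = 4084/8 = 4084*(⅛) = 1021/2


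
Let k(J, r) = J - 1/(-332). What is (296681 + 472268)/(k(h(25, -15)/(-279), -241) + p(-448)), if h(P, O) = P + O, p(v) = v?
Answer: -71226207972/41500385 ≈ -1716.3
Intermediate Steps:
h(P, O) = O + P
k(J, r) = 1/332 + J (k(J, r) = J - 1*(-1/332) = J + 1/332 = 1/332 + J)
(296681 + 472268)/(k(h(25, -15)/(-279), -241) + p(-448)) = (296681 + 472268)/((1/332 + (-15 + 25)/(-279)) - 448) = 768949/((1/332 + 10*(-1/279)) - 448) = 768949/((1/332 - 10/279) - 448) = 768949/(-3041/92628 - 448) = 768949/(-41500385/92628) = 768949*(-92628/41500385) = -71226207972/41500385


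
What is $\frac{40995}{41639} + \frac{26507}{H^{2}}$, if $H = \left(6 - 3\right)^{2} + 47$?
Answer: $\frac{1232285293}{130579904} \approx 9.437$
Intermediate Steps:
$H = 56$ ($H = 3^{2} + 47 = 9 + 47 = 56$)
$\frac{40995}{41639} + \frac{26507}{H^{2}} = \frac{40995}{41639} + \frac{26507}{56^{2}} = 40995 \cdot \frac{1}{41639} + \frac{26507}{3136} = \frac{40995}{41639} + 26507 \cdot \frac{1}{3136} = \frac{40995}{41639} + \frac{26507}{3136} = \frac{1232285293}{130579904}$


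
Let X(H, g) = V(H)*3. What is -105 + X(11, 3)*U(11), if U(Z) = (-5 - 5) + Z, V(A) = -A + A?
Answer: -105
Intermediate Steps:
V(A) = 0
U(Z) = -10 + Z
X(H, g) = 0 (X(H, g) = 0*3 = 0)
-105 + X(11, 3)*U(11) = -105 + 0*(-10 + 11) = -105 + 0*1 = -105 + 0 = -105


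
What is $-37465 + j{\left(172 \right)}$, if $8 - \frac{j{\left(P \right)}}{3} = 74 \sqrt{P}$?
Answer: $-37441 - 444 \sqrt{43} \approx -40353.0$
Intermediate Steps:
$j{\left(P \right)} = 24 - 222 \sqrt{P}$ ($j{\left(P \right)} = 24 - 3 \cdot 74 \sqrt{P} = 24 - 222 \sqrt{P}$)
$-37465 + j{\left(172 \right)} = -37465 + \left(24 - 222 \sqrt{172}\right) = -37465 + \left(24 - 222 \cdot 2 \sqrt{43}\right) = -37465 + \left(24 - 444 \sqrt{43}\right) = -37441 - 444 \sqrt{43}$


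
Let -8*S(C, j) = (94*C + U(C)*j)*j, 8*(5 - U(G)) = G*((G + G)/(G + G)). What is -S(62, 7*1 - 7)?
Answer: 0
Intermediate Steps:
U(G) = 5 - G/8 (U(G) = 5 - G*(G + G)/(G + G)/8 = 5 - G*(2*G)/((2*G))/8 = 5 - G*(2*G)*(1/(2*G))/8 = 5 - G/8)
S(C, j) = -j*(94*C + j*(5 - C/8))/8 (S(C, j) = -(94*C + (5 - C/8)*j)*j/8 = -(94*C + j*(5 - C/8))*j/8 = -j*(94*C + j*(5 - C/8))/8)
-S(62, 7*1 - 7) = -(-1)*(7*1 - 7)*(752*62 - (7*1 - 7)*(-40 + 62))/64 = -(-1)*(7 - 7)*(46624 - 1*(7 - 7)*22)/64 = -(-1)*0*(46624 - 1*0*22)/64 = -(-1)*0*(46624 + 0)/64 = -(-1)*0*46624/64 = -1*0 = 0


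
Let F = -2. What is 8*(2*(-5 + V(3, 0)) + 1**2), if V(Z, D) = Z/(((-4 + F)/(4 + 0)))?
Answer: -104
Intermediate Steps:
V(Z, D) = -2*Z/3 (V(Z, D) = Z/(((-4 - 2)/(4 + 0))) = Z/((-6/4)) = Z/((-6*1/4)) = Z/(-3/2) = Z*(-2/3) = -2*Z/3)
8*(2*(-5 + V(3, 0)) + 1**2) = 8*(2*(-5 - 2/3*3) + 1**2) = 8*(2*(-5 - 2) + 1) = 8*(2*(-7) + 1) = 8*(-14 + 1) = 8*(-13) = -104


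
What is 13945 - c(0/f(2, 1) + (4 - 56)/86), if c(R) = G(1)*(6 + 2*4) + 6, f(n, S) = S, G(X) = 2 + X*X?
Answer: 13897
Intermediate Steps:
G(X) = 2 + X**2
c(R) = 48 (c(R) = (2 + 1**2)*(6 + 2*4) + 6 = (2 + 1)*(6 + 8) + 6 = 3*14 + 6 = 42 + 6 = 48)
13945 - c(0/f(2, 1) + (4 - 56)/86) = 13945 - 1*48 = 13945 - 48 = 13897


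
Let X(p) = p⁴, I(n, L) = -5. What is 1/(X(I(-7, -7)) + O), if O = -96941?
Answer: -1/96316 ≈ -1.0382e-5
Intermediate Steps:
1/(X(I(-7, -7)) + O) = 1/((-5)⁴ - 96941) = 1/(625 - 96941) = 1/(-96316) = -1/96316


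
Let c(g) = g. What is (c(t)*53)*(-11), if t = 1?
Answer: -583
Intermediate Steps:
(c(t)*53)*(-11) = (1*53)*(-11) = 53*(-11) = -583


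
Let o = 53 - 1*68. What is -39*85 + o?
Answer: -3330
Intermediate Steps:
o = -15 (o = 53 - 68 = -15)
-39*85 + o = -39*85 - 15 = -3315 - 15 = -3330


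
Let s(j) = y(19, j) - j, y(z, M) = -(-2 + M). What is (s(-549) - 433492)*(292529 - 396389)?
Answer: 44908233120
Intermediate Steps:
y(z, M) = 2 - M
s(j) = 2 - 2*j (s(j) = (2 - j) - j = 2 - 2*j)
(s(-549) - 433492)*(292529 - 396389) = ((2 - 2*(-549)) - 433492)*(292529 - 396389) = ((2 + 1098) - 433492)*(-103860) = (1100 - 433492)*(-103860) = -432392*(-103860) = 44908233120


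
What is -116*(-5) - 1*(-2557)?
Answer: 3137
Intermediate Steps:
-116*(-5) - 1*(-2557) = 580 + 2557 = 3137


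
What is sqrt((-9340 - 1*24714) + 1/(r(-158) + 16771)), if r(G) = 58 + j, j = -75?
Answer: I*sqrt(9558839139110)/16754 ≈ 184.54*I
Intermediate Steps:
r(G) = -17 (r(G) = 58 - 75 = -17)
sqrt((-9340 - 1*24714) + 1/(r(-158) + 16771)) = sqrt((-9340 - 1*24714) + 1/(-17 + 16771)) = sqrt((-9340 - 24714) + 1/16754) = sqrt(-34054 + 1/16754) = sqrt(-570540715/16754) = I*sqrt(9558839139110)/16754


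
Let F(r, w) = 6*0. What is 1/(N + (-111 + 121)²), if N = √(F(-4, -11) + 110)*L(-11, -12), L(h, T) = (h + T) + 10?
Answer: -10/859 - 13*√110/8590 ≈ -0.027514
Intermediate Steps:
L(h, T) = 10 + T + h (L(h, T) = (T + h) + 10 = 10 + T + h)
F(r, w) = 0
N = -13*√110 (N = √(0 + 110)*(10 - 12 - 11) = √110*(-13) = -13*√110 ≈ -136.35)
1/(N + (-111 + 121)²) = 1/(-13*√110 + (-111 + 121)²) = 1/(-13*√110 + 10²) = 1/(-13*√110 + 100) = 1/(100 - 13*√110)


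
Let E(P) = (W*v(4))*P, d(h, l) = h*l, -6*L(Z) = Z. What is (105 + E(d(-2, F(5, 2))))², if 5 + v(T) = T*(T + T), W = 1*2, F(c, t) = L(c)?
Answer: 38025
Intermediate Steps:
L(Z) = -Z/6
F(c, t) = -c/6
W = 2
v(T) = -5 + 2*T² (v(T) = -5 + T*(T + T) = -5 + T*(2*T) = -5 + 2*T²)
E(P) = 54*P (E(P) = (2*(-5 + 2*4²))*P = (2*(-5 + 2*16))*P = (2*(-5 + 32))*P = (2*27)*P = 54*P)
(105 + E(d(-2, F(5, 2))))² = (105 + 54*(-(-1)*5/3))² = (105 + 54*(-2*(-⅚)))² = (105 + 54*(5/3))² = (105 + 90)² = 195² = 38025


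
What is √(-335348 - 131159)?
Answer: I*√466507 ≈ 683.01*I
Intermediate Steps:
√(-335348 - 131159) = √(-466507) = I*√466507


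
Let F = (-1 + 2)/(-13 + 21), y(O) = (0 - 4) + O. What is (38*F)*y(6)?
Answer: 19/2 ≈ 9.5000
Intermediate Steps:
y(O) = -4 + O
F = ⅛ (F = 1/8 = 1*(⅛) = ⅛ ≈ 0.12500)
(38*F)*y(6) = (38*(⅛))*(-4 + 6) = (19/4)*2 = 19/2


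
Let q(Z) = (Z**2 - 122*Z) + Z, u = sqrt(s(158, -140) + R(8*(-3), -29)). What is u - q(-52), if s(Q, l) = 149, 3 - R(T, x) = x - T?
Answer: -8996 + sqrt(157) ≈ -8983.5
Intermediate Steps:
R(T, x) = 3 + T - x (R(T, x) = 3 - (x - T) = 3 + (T - x) = 3 + T - x)
u = sqrt(157) (u = sqrt(149 + (3 + 8*(-3) - 1*(-29))) = sqrt(149 + (3 - 24 + 29)) = sqrt(149 + 8) = sqrt(157) ≈ 12.530)
q(Z) = Z**2 - 121*Z
u - q(-52) = sqrt(157) - (-52)*(-121 - 52) = sqrt(157) - (-52)*(-173) = sqrt(157) - 1*8996 = sqrt(157) - 8996 = -8996 + sqrt(157)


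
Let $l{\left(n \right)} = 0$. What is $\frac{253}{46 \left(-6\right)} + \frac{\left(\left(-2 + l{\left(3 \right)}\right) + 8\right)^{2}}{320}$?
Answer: $- \frac{193}{240} \approx -0.80417$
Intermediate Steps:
$\frac{253}{46 \left(-6\right)} + \frac{\left(\left(-2 + l{\left(3 \right)}\right) + 8\right)^{2}}{320} = \frac{253}{46 \left(-6\right)} + \frac{\left(\left(-2 + 0\right) + 8\right)^{2}}{320} = \frac{253}{-276} + \left(-2 + 8\right)^{2} \cdot \frac{1}{320} = 253 \left(- \frac{1}{276}\right) + 6^{2} \cdot \frac{1}{320} = - \frac{11}{12} + 36 \cdot \frac{1}{320} = - \frac{11}{12} + \frac{9}{80} = - \frac{193}{240}$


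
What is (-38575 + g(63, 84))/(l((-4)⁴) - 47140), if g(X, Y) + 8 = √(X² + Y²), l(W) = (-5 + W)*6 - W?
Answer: 19239/22945 ≈ 0.83848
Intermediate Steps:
l(W) = -30 + 5*W (l(W) = (-30 + 6*W) - W = -30 + 5*W)
g(X, Y) = -8 + √(X² + Y²)
(-38575 + g(63, 84))/(l((-4)⁴) - 47140) = (-38575 + (-8 + √(63² + 84²)))/((-30 + 5*(-4)⁴) - 47140) = (-38575 + (-8 + √(3969 + 7056)))/((-30 + 5*256) - 47140) = (-38575 + (-8 + √11025))/((-30 + 1280) - 47140) = (-38575 + (-8 + 105))/(1250 - 47140) = (-38575 + 97)/(-45890) = -38478*(-1/45890) = 19239/22945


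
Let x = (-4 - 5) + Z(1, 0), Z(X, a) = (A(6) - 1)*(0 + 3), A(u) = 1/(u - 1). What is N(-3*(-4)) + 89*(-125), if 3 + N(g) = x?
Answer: -55697/5 ≈ -11139.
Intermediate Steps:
A(u) = 1/(-1 + u)
Z(X, a) = -12/5 (Z(X, a) = (1/(-1 + 6) - 1)*(0 + 3) = (1/5 - 1)*3 = -4/5*3 = -12/5)
x = -57/5 (x = (-4 - 5) - 12/5 = -9 - 12/5 = -57/5 ≈ -11.400)
N(g) = -72/5 (N(g) = -3 - 57/5 = -72/5)
N(-3*(-4)) + 89*(-125) = -72/5 + 89*(-125) = -72/5 - 11125 = -55697/5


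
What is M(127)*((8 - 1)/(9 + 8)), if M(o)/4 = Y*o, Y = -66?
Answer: -234696/17 ≈ -13806.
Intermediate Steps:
M(o) = -264*o (M(o) = 4*(-66*o) = -264*o)
M(127)*((8 - 1)/(9 + 8)) = (-264*127)*((8 - 1)/(9 + 8)) = -234696/17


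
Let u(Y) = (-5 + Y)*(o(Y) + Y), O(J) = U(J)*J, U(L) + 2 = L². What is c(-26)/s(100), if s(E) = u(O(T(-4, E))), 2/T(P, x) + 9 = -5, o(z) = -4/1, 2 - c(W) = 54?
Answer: -3058874/1031475 ≈ -2.9655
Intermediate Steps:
c(W) = -52 (c(W) = 2 - 1*54 = 2 - 54 = -52)
o(z) = -4 (o(z) = -4*1 = -4)
U(L) = -2 + L²
T(P, x) = -⅐ (T(P, x) = 2/(-9 - 5) = 2/(-14) = 2*(-1/14) = -⅐)
O(J) = J*(-2 + J²) (O(J) = (-2 + J²)*J = J*(-2 + J²))
u(Y) = (-5 + Y)*(-4 + Y)
s(E) = 2062950/117649 (s(E) = 20 + (-(-2 + (-⅐)²)/7)² - (-9)*(-2 + (-⅐)²)/7 = 20 + (-(-2 + 1/49)/7)² - (-9)*(-2 + 1/49)/7 = 20 + (-⅐*(-97/49))² - (-9)*(-97)/(7*49) = 20 + (97/343)² - 9*97/343 = 20 + 9409/117649 - 873/343 = 2062950/117649)
c(-26)/s(100) = -52/2062950/117649 = -52*117649/2062950 = -3058874/1031475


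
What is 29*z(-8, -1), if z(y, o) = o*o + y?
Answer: -203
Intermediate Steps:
z(y, o) = y + o² (z(y, o) = o² + y = y + o²)
29*z(-8, -1) = 29*(-8 + (-1)²) = 29*(-8 + 1) = 29*(-7) = -203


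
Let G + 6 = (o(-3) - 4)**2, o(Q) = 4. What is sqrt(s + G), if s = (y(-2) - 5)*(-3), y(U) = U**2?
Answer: I*sqrt(3) ≈ 1.732*I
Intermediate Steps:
s = 3 (s = ((-2)**2 - 5)*(-3) = (4 - 5)*(-3) = -1*(-3) = 3)
G = -6 (G = -6 + (4 - 4)**2 = -6 + 0**2 = -6 + 0 = -6)
sqrt(s + G) = sqrt(3 - 6) = sqrt(-3) = I*sqrt(3)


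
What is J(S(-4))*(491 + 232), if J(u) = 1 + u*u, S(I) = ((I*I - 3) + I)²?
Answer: 4744326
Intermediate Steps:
S(I) = (-3 + I + I²)² (S(I) = ((I² - 3) + I)² = ((-3 + I²) + I)² = (-3 + I + I²)²)
J(u) = 1 + u²
J(S(-4))*(491 + 232) = (1 + ((-3 - 4 + (-4)²)²)²)*(491 + 232) = (1 + ((-3 - 4 + 16)²)²)*723 = (1 + (9²)²)*723 = (1 + 81²)*723 = (1 + 6561)*723 = 6562*723 = 4744326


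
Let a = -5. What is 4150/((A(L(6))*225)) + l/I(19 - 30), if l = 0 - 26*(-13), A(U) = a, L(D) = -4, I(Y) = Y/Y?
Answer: 15044/45 ≈ 334.31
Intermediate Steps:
I(Y) = 1
A(U) = -5
l = 338 (l = 0 + 338 = 338)
4150/((A(L(6))*225)) + l/I(19 - 30) = 4150/((-5*225)) + 338/1 = 4150/(-1125) + 338*1 = 4150*(-1/1125) + 338 = -166/45 + 338 = 15044/45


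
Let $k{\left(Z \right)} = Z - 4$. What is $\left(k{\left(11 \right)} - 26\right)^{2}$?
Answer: $361$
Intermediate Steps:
$k{\left(Z \right)} = -4 + Z$ ($k{\left(Z \right)} = Z - 4 = -4 + Z$)
$\left(k{\left(11 \right)} - 26\right)^{2} = \left(\left(-4 + 11\right) - 26\right)^{2} = \left(7 - 26\right)^{2} = \left(-19\right)^{2} = 361$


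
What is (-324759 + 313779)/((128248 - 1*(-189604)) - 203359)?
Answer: -10980/114493 ≈ -0.095901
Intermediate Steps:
(-324759 + 313779)/((128248 - 1*(-189604)) - 203359) = -10980/((128248 + 189604) - 203359) = -10980/(317852 - 203359) = -10980/114493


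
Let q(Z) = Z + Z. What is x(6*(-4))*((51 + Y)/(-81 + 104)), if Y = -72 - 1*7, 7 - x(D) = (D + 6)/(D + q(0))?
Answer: -175/23 ≈ -7.6087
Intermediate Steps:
q(Z) = 2*Z
x(D) = 7 - (6 + D)/D (x(D) = 7 - (D + 6)/(D + 2*0) = 7 - (6 + D)/(D + 0) = 7 - (6 + D)/D)
Y = -79 (Y = -72 - 7 = -79)
x(6*(-4))*((51 + Y)/(-81 + 104)) = (6 - 6/(6*(-4)))*((51 - 79)/(-81 + 104)) = (6 - 6/(-24))*(-28/23) = (6 - 6*(-1/24))*(-28*1/23) = (6 + 1/4)*(-28/23) = (25/4)*(-28/23) = -175/23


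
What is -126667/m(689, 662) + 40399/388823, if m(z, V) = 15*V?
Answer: -48849880871/3861012390 ≈ -12.652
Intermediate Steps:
-126667/m(689, 662) + 40399/388823 = -126667/(15*662) + 40399/388823 = -126667/9930 + 40399*(1/388823) = -126667*1/9930 + 40399/388823 = -126667/9930 + 40399/388823 = -48849880871/3861012390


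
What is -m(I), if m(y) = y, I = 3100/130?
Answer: -310/13 ≈ -23.846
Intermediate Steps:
I = 310/13 (I = 3100*(1/130) = 310/13 ≈ 23.846)
-m(I) = -1*310/13 = -310/13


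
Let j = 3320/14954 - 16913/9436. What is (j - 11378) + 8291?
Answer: -217907819305/70552972 ≈ -3088.6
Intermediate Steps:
j = -110794741/70552972 (j = 3320*(1/14954) - 16913*1/9436 = 1660/7477 - 16913/9436 = -110794741/70552972 ≈ -1.5704)
(j - 11378) + 8291 = (-110794741/70552972 - 11378) + 8291 = -802862510157/70552972 + 8291 = -217907819305/70552972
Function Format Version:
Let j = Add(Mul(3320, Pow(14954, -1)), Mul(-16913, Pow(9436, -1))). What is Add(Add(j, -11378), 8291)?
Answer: Rational(-217907819305, 70552972) ≈ -3088.6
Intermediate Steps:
j = Rational(-110794741, 70552972) (j = Add(Mul(3320, Rational(1, 14954)), Mul(-16913, Rational(1, 9436))) = Add(Rational(1660, 7477), Rational(-16913, 9436)) = Rational(-110794741, 70552972) ≈ -1.5704)
Add(Add(j, -11378), 8291) = Add(Add(Rational(-110794741, 70552972), -11378), 8291) = Add(Rational(-802862510157, 70552972), 8291) = Rational(-217907819305, 70552972)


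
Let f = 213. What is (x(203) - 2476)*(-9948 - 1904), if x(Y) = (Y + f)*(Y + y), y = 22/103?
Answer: -100176280336/103 ≈ -9.7258e+8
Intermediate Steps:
y = 22/103 (y = 22*(1/103) = 22/103 ≈ 0.21359)
x(Y) = (213 + Y)*(22/103 + Y) (x(Y) = (Y + 213)*(Y + 22/103) = (213 + Y)*(22/103 + Y))
(x(203) - 2476)*(-9948 - 1904) = ((4686/103 + 203² + (21961/103)*203) - 2476)*(-9948 - 1904) = ((4686/103 + 41209 + 4458083/103) - 2476)*(-11852) = (8707296/103 - 2476)*(-11852) = (8452268/103)*(-11852) = -100176280336/103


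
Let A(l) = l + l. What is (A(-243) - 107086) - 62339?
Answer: -169911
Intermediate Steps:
A(l) = 2*l
(A(-243) - 107086) - 62339 = (2*(-243) - 107086) - 62339 = (-486 - 107086) - 62339 = -107572 - 62339 = -169911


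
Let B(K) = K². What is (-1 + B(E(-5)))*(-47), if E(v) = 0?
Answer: 47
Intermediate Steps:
(-1 + B(E(-5)))*(-47) = (-1 + 0²)*(-47) = (-1 + 0)*(-47) = -1*(-47) = 47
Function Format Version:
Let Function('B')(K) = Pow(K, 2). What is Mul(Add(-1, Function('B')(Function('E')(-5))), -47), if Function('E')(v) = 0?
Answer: 47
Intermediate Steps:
Mul(Add(-1, Function('B')(Function('E')(-5))), -47) = Mul(Add(-1, Pow(0, 2)), -47) = Mul(Add(-1, 0), -47) = Mul(-1, -47) = 47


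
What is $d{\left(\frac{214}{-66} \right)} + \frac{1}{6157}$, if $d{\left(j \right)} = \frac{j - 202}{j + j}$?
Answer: $\frac{41701575}{1317598} \approx 31.65$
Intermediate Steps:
$d{\left(j \right)} = \frac{-202 + j}{2 j}$
$d{\left(\frac{214}{-66} \right)} + \frac{1}{6157} = \frac{-202 + \frac{214}{-66}}{2 \frac{214}{-66}} + \frac{1}{6157} = \frac{-202 + 214 \left(- \frac{1}{66}\right)}{2 \cdot 214 \left(- \frac{1}{66}\right)} + \frac{1}{6157} = \frac{-202 - \frac{107}{33}}{2 \left(- \frac{107}{33}\right)} + \frac{1}{6157} = \frac{1}{2} \left(- \frac{33}{107}\right) \left(- \frac{6773}{33}\right) + \frac{1}{6157} = \frac{6773}{214} + \frac{1}{6157} = \frac{41701575}{1317598}$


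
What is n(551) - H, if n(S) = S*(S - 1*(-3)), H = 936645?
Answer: -631391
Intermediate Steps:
n(S) = S*(3 + S) (n(S) = S*(S + 3) = S*(3 + S))
n(551) - H = 551*(3 + 551) - 1*936645 = 551*554 - 936645 = 305254 - 936645 = -631391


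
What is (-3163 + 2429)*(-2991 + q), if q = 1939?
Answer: 772168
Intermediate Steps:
(-3163 + 2429)*(-2991 + q) = (-3163 + 2429)*(-2991 + 1939) = -734*(-1052) = 772168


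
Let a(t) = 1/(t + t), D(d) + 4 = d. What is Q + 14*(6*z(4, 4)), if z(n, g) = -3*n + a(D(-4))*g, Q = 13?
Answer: -1016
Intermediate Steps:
D(d) = -4 + d
a(t) = 1/(2*t)
z(n, g) = -3*n - g/16 (z(n, g) = -3*n + (1/(2*(-4 - 4)))*g = -3*n + ((½)/(-8))*g = -3*n + ((½)*(-⅛))*g = -3*n - g/16)
Q + 14*(6*z(4, 4)) = 13 + 14*(6*(-3*4 - 1/16*4)) = 13 + 14*(6*(-12 - ¼)) = 13 + 14*(6*(-49/4)) = 13 + 14*(-147/2) = 13 - 1029 = -1016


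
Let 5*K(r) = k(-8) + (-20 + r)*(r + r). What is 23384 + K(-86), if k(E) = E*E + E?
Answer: 135208/5 ≈ 27042.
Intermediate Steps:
k(E) = E + E² (k(E) = E² + E = E + E²)
K(r) = 56/5 + 2*r*(-20 + r)/5 (K(r) = (-8*(1 - 8) + (-20 + r)*(r + r))/5 = (-8*(-7) + (-20 + r)*(2*r))/5 = (56 + 2*r*(-20 + r))/5 = 56/5 + 2*r*(-20 + r)/5)
23384 + K(-86) = 23384 + (56/5 - 8*(-86) + (⅖)*(-86)²) = 23384 + (56/5 + 688 + (⅖)*7396) = 23384 + (56/5 + 688 + 14792/5) = 23384 + 18288/5 = 135208/5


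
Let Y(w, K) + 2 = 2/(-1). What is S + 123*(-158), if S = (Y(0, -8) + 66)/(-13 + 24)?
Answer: -213712/11 ≈ -19428.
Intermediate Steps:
Y(w, K) = -4 (Y(w, K) = -2 + 2/(-1) = -2 + 2*(-1) = -2 - 2 = -4)
S = 62/11 (S = (-4 + 66)/(-13 + 24) = 62/11 ≈ 5.6364)
S + 123*(-158) = 62/11 + 123*(-158) = 62/11 - 19434 = -213712/11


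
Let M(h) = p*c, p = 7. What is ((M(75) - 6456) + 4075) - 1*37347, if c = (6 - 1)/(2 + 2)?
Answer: -158877/4 ≈ -39719.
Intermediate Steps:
c = 5/4 ≈ 1.2500
M(h) = 35/4 (M(h) = 7*(5/4) = 35/4)
((M(75) - 6456) + 4075) - 1*37347 = ((35/4 - 6456) + 4075) - 1*37347 = (-25789/4 + 4075) - 37347 = -9489/4 - 37347 = -158877/4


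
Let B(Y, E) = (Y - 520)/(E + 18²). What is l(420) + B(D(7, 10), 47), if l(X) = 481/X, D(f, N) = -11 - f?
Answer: -6787/22260 ≈ -0.30490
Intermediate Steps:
B(Y, E) = (-520 + Y)/(324 + E) (B(Y, E) = (-520 + Y)/(E + 324) = (-520 + Y)/(324 + E))
l(420) + B(D(7, 10), 47) = 481/420 + (-520 + (-11 - 1*7))/(324 + 47) = 481*(1/420) + (-520 + (-11 - 7))/371 = 481/420 + (-520 - 18)/371 = 481/420 + (1/371)*(-538) = 481/420 - 538/371 = -6787/22260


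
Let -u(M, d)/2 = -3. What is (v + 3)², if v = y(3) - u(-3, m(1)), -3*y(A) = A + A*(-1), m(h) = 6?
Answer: 9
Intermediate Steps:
u(M, d) = 6 (u(M, d) = -2*(-3) = 6)
y(A) = 0 (y(A) = -(A + A*(-1))/3 = -(A - A)/3 = -⅓*0 = 0)
v = -6 (v = 0 - 1*6 = 0 - 6 = -6)
(v + 3)² = (-6 + 3)² = (-3)² = 9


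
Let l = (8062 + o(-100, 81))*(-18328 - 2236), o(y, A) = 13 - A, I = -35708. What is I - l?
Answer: 164352908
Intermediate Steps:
l = -164388616 (l = (8062 + (13 - 1*81))*(-18328 - 2236) = (8062 + (13 - 81))*(-20564) = (8062 - 68)*(-20564) = 7994*(-20564) = -164388616)
I - l = -35708 - 1*(-164388616) = -35708 + 164388616 = 164352908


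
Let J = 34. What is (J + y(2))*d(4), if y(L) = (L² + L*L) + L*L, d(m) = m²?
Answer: 736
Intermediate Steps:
y(L) = 3*L² (y(L) = (L² + L²) + L² = 2*L² + L² = 3*L²)
(J + y(2))*d(4) = (34 + 3*2²)*4² = (34 + 3*4)*16 = (34 + 12)*16 = 46*16 = 736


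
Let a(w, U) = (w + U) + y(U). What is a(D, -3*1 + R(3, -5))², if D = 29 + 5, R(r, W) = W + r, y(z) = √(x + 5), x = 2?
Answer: (29 + √7)² ≈ 1001.5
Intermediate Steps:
y(z) = √7 (y(z) = √(2 + 5) = √7)
D = 34
a(w, U) = U + w + √7 (a(w, U) = (w + U) + √7 = (U + w) + √7 = U + w + √7)
a(D, -3*1 + R(3, -5))² = ((-3*1 + (-5 + 3)) + 34 + √7)² = ((-3 - 2) + 34 + √7)² = (-5 + 34 + √7)² = (29 + √7)²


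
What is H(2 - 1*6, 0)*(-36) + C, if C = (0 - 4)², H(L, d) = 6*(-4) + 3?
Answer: 772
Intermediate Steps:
H(L, d) = -21 (H(L, d) = -24 + 3 = -21)
C = 16 (C = (-4)² = 16)
H(2 - 1*6, 0)*(-36) + C = -21*(-36) + 16 = 756 + 16 = 772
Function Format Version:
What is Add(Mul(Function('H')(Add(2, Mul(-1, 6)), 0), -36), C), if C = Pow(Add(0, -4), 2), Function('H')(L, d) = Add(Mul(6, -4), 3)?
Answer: 772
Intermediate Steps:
Function('H')(L, d) = -21 (Function('H')(L, d) = Add(-24, 3) = -21)
C = 16 (C = Pow(-4, 2) = 16)
Add(Mul(Function('H')(Add(2, Mul(-1, 6)), 0), -36), C) = Add(Mul(-21, -36), 16) = Add(756, 16) = 772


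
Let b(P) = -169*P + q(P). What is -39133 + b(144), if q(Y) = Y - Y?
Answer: -63469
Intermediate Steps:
q(Y) = 0
b(P) = -169*P (b(P) = -169*P + 0 = -169*P)
-39133 + b(144) = -39133 - 169*144 = -39133 - 24336 = -63469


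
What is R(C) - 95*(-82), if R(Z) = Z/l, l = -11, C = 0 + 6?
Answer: 85684/11 ≈ 7789.5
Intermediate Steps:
C = 6
R(Z) = -Z/11 (R(Z) = Z/(-11) = Z*(-1/11) = -Z/11)
R(C) - 95*(-82) = -1/11*6 - 95*(-82) = -6/11 + 7790 = 85684/11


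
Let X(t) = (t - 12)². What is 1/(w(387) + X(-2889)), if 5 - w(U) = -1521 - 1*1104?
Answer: 1/8418431 ≈ 1.1879e-7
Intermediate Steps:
w(U) = 2630 (w(U) = 5 - (-1521 - 1*1104) = 5 - (-1521 - 1104) = 5 - 1*(-2625) = 5 + 2625 = 2630)
X(t) = (-12 + t)²
1/(w(387) + X(-2889)) = 1/(2630 + (-12 - 2889)²) = 1/(2630 + (-2901)²) = 1/(2630 + 8415801) = 1/8418431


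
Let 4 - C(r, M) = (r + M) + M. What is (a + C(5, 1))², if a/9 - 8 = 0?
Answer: 4761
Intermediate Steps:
a = 72 (a = 72 + 9*0 = 72 + 0 = 72)
C(r, M) = 4 - r - 2*M (C(r, M) = 4 - ((r + M) + M) = 4 - ((M + r) + M) = 4 - (r + 2*M) = 4 + (-r - 2*M) = 4 - r - 2*M)
(a + C(5, 1))² = (72 + (4 - 1*5 - 2*1))² = (72 + (4 - 5 - 2))² = (72 - 3)² = 69² = 4761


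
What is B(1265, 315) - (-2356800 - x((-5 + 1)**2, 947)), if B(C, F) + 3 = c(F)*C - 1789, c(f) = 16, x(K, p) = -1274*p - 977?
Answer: 1167793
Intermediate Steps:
x(K, p) = -977 - 1274*p
B(C, F) = -1792 + 16*C (B(C, F) = -3 + (16*C - 1789) = -3 + (-1789 + 16*C) = -1792 + 16*C)
B(1265, 315) - (-2356800 - x((-5 + 1)**2, 947)) = (-1792 + 16*1265) - (-2356800 - (-977 - 1274*947)) = (-1792 + 20240) - (-2356800 - (-977 - 1206478)) = 18448 - (-2356800 - 1*(-1207455)) = 18448 - (-2356800 + 1207455) = 18448 - 1*(-1149345) = 18448 + 1149345 = 1167793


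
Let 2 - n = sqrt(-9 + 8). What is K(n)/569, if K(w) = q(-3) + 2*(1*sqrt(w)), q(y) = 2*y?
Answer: -6/569 + 2*sqrt(2 - I)/569 ≈ -0.0054294 - 0.0012076*I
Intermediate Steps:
n = 2 - I (n = 2 - sqrt(-9 + 8) = 2 - sqrt(-1) = 2 - I ≈ 2.0 - 1.0*I)
K(w) = -6 + 2*sqrt(w) (K(w) = 2*(-3) + 2*(1*sqrt(w)) = -6 + 2*sqrt(w))
K(n)/569 = (-6 + 2*sqrt(2 - I))/569 = (-6 + 2*sqrt(2 - I))*(1/569) = -6/569 + 2*sqrt(2 - I)/569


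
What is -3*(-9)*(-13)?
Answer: -351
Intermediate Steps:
-3*(-9)*(-13) = 27*(-13) = -351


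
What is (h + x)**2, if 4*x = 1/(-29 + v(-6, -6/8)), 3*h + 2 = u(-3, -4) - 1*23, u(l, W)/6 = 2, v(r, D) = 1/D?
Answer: 22477081/1192464 ≈ 18.849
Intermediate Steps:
u(l, W) = 12 (u(l, W) = 6*2 = 12)
h = -13/3 (h = -2/3 + (12 - 1*23)/3 = -2/3 + (12 - 23)/3 = -2/3 + (1/3)*(-11) = -2/3 - 11/3 = -13/3 ≈ -4.3333)
x = -3/364 (x = 1/(4*(-29 + 1/(-6/8))) = 1/(4*(-29 + 1/(-6*1/8))) = 1/(4*(-29 + 1/(-3/4))) = 1/(4*(-29 - 4/3)) = 1/(4*(-91/3)) = (1/4)*(-3/91) = -3/364 ≈ -0.0082418)
(h + x)**2 = (-13/3 - 3/364)**2 = (-4741/1092)**2 = 22477081/1192464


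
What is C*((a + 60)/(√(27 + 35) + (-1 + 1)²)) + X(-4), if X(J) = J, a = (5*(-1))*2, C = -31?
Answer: -4 - 25*√62 ≈ -200.85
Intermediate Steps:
a = -10 (a = -5*2 = -10)
C*((a + 60)/(√(27 + 35) + (-1 + 1)²)) + X(-4) = -31*(-10 + 60)/(√(27 + 35) + (-1 + 1)²) - 4 = -1550/(√62 + 0²) - 4 = -1550/(√62 + 0) - 4 = -1550/(√62) - 4 = -1550*√62/62 - 4 = -25*√62 - 4 = -4 - 25*√62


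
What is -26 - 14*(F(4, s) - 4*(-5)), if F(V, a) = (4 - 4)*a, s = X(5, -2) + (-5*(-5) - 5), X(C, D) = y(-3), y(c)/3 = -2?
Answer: -306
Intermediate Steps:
y(c) = -6 (y(c) = 3*(-2) = -6)
X(C, D) = -6
s = 14 (s = -6 + (-5*(-5) - 5) = -6 + (25 - 5) = -6 + 20 = 14)
F(V, a) = 0 (F(V, a) = 0*a = 0)
-26 - 14*(F(4, s) - 4*(-5)) = -26 - 14*(0 - 4*(-5)) = -26 - 14*(0 + 20) = -26 - 14*20 = -26 - 280 = -306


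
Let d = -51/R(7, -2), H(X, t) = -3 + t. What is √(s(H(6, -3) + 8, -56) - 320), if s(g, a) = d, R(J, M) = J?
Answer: I*√16037/7 ≈ 18.091*I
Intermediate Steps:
d = -51/7 ≈ -7.2857
s(g, a) = -51/7
√(s(H(6, -3) + 8, -56) - 320) = √(-51/7 - 320) = √(-2291/7) = I*√16037/7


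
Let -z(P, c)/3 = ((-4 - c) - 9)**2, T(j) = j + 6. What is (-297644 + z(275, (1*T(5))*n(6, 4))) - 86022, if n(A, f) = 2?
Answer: -387341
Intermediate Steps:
T(j) = 6 + j
z(P, c) = -3*(-13 - c)**2 (z(P, c) = -3*((-4 - c) - 9)**2 = -3*(-13 - c)**2)
(-297644 + z(275, (1*T(5))*n(6, 4))) - 86022 = (-297644 - 3*(13 + (1*(6 + 5))*2)**2) - 86022 = (-297644 - 3*(13 + (1*11)*2)**2) - 86022 = (-297644 - 3*(13 + 11*2)**2) - 86022 = (-297644 - 3*(13 + 22)**2) - 86022 = (-297644 - 3*35**2) - 86022 = (-297644 - 3*1225) - 86022 = (-297644 - 3675) - 86022 = -301319 - 86022 = -387341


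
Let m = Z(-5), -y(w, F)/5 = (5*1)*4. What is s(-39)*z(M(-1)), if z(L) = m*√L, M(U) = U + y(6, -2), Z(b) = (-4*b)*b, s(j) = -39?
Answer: 3900*I*√101 ≈ 39195.0*I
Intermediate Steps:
y(w, F) = -100 (y(w, F) = -5*5*1*4 = -25*4 = -5*20 = -100)
Z(b) = -4*b²
m = -100 (m = -4*(-5)² = -4*25 = -100)
M(U) = -100 + U (M(U) = U - 100 = -100 + U)
z(L) = -100*√L
s(-39)*z(M(-1)) = -(-3900)*√(-100 - 1) = -(-3900)*√(-101) = -(-3900)*I*√101 = 3900*I*√101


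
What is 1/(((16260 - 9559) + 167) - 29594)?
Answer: -1/22726 ≈ -4.4002e-5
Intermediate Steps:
1/(((16260 - 9559) + 167) - 29594) = 1/((6701 + 167) - 29594) = 1/(6868 - 29594) = 1/(-22726) = -1/22726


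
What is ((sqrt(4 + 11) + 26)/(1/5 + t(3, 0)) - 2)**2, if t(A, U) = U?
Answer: 16759 + 1280*sqrt(15) ≈ 21716.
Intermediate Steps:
((sqrt(4 + 11) + 26)/(1/5 + t(3, 0)) - 2)**2 = ((sqrt(4 + 11) + 26)/(1/5 + 0) - 2)**2 = ((sqrt(15) + 26)/(1/5 + 0) - 2)**2 = ((26 + sqrt(15))/(1/5) - 2)**2 = ((26 + sqrt(15))*5 - 2)**2 = ((130 + 5*sqrt(15)) - 2)**2 = (128 + 5*sqrt(15))**2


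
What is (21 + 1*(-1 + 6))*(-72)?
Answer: -1872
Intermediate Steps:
(21 + 1*(-1 + 6))*(-72) = (21 + 1*5)*(-72) = (21 + 5)*(-72) = 26*(-72) = -1872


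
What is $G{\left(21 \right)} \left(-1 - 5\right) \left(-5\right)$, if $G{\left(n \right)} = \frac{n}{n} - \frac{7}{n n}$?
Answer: $\frac{620}{21} \approx 29.524$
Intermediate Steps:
$G{\left(n \right)} = 1 - \frac{7}{n^{2}}$
$G{\left(21 \right)} \left(-1 - 5\right) \left(-5\right) = \left(1 - \frac{7}{441}\right) \left(-1 - 5\right) \left(-5\right) = \left(1 - \frac{1}{63}\right) \left(\left(-6\right) \left(-5\right)\right) = \left(1 - \frac{1}{63}\right) 30 = \frac{62}{63} \cdot 30 = \frac{620}{21}$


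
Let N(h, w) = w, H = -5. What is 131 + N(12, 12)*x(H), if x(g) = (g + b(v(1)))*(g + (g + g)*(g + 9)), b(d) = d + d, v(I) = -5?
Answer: 8231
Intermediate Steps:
b(d) = 2*d
x(g) = (-10 + g)*(g + 2*g*(9 + g)) (x(g) = (g + 2*(-5))*(g + (g + g)*(g + 9)) = (g - 10)*(g + (2*g)*(9 + g)) = (-10 + g)*(g + 2*g*(9 + g)))
131 + N(12, 12)*x(H) = 131 + 12*(-5*(-190 - 1*(-5) + 2*(-5)²)) = 131 + 12*(-5*(-190 + 5 + 2*25)) = 131 + 12*(-5*(-190 + 5 + 50)) = 131 + 12*(-5*(-135)) = 131 + 12*675 = 131 + 8100 = 8231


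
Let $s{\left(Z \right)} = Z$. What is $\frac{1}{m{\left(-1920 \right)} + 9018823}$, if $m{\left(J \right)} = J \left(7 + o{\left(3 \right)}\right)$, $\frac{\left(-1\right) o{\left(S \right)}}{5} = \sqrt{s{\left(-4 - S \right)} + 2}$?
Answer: $\frac{9005383}{81097383776689} - \frac{9600 i \sqrt{5}}{81097383776689} \approx 1.1104 \cdot 10^{-7} - 2.647 \cdot 10^{-10} i$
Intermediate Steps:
$o{\left(S \right)} = - 5 \sqrt{-2 - S}$ ($o{\left(S \right)} = - 5 \sqrt{\left(-4 - S\right) + 2} = - 5 \sqrt{-2 - S}$)
$m{\left(J \right)} = J \left(7 - 5 i \sqrt{5}\right)$ ($m{\left(J \right)} = J \left(7 - 5 \sqrt{-2 - 3}\right) = J \left(7 - 5 \sqrt{-5}\right) = J \left(7 - 5 i \sqrt{5}\right)$)
$\frac{1}{m{\left(-1920 \right)} + 9018823} = \frac{1}{- 1920 \left(7 - 5 i \sqrt{5}\right) + 9018823} = \frac{1}{\left(-13440 + 9600 i \sqrt{5}\right) + 9018823} = \frac{1}{9005383 + 9600 i \sqrt{5}}$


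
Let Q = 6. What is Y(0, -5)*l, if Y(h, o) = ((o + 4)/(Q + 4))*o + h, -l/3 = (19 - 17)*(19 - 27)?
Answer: 24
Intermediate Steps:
l = 48 (l = -3*(19 - 17)*(19 - 27) = -6*(-8) = -3*(-16) = 48)
Y(h, o) = h + o*(⅖ + o/10) (Y(h, o) = ((o + 4)/(6 + 4))*o + h = ((4 + o)/10)*o + h = ((4 + o)*(⅒))*o + h = (⅖ + o/10)*o + h = o*(⅖ + o/10) + h = h + o*(⅖ + o/10))
Y(0, -5)*l = (0 + (⅒)*(-5)² + (⅖)*(-5))*48 = (0 + (⅒)*25 - 2)*48 = (0 + 5/2 - 2)*48 = (½)*48 = 24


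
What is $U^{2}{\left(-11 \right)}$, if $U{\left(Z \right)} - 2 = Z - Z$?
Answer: $4$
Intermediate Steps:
$U{\left(Z \right)} = 2$ ($U{\left(Z \right)} = 2 + \left(Z - Z\right) = 2 + 0 = 2$)
$U^{2}{\left(-11 \right)} = 2^{2} = 4$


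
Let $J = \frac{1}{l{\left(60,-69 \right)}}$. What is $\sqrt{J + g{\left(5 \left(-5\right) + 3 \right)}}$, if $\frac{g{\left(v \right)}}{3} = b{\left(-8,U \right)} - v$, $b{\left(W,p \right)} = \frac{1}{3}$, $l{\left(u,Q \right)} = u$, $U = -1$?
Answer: $\frac{\sqrt{60315}}{30} \approx 8.1864$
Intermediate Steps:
$b{\left(W,p \right)} = \frac{1}{3}$
$g{\left(v \right)} = 1 - 3 v$ ($g{\left(v \right)} = 3 \left(\frac{1}{3} - v\right) = 1 - 3 v$)
$J = \frac{1}{60} \approx 0.016667$
$\sqrt{J + g{\left(5 \left(-5\right) + 3 \right)}} = \sqrt{\frac{1}{60} - \left(-1 + 3 \left(5 \left(-5\right) + 3\right)\right)} = \sqrt{\frac{1}{60} - \left(-1 + 3 \left(-25 + 3\right)\right)} = \sqrt{\frac{1}{60} + \left(1 - -66\right)} = \sqrt{\frac{1}{60} + \left(1 + 66\right)} = \sqrt{\frac{1}{60} + 67} = \sqrt{\frac{4021}{60}} = \frac{\sqrt{60315}}{30}$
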